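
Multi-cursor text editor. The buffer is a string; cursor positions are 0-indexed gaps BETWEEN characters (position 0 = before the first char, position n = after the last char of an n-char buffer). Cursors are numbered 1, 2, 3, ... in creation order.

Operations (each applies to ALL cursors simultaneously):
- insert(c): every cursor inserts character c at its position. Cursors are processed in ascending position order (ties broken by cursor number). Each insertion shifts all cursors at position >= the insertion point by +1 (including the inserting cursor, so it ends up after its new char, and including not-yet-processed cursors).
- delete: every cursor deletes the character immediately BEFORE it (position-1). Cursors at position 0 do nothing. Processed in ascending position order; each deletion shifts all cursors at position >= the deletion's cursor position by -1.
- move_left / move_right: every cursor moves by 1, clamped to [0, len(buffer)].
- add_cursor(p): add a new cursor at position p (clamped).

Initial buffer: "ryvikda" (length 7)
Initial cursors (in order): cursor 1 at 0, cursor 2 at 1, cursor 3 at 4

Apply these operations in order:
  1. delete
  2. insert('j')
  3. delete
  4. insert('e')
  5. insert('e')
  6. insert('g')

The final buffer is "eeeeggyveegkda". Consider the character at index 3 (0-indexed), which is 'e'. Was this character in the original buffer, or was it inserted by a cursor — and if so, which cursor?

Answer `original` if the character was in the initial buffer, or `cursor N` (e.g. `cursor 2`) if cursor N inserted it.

Answer: cursor 2

Derivation:
After op 1 (delete): buffer="yvkda" (len 5), cursors c1@0 c2@0 c3@2, authorship .....
After op 2 (insert('j')): buffer="jjyvjkda" (len 8), cursors c1@2 c2@2 c3@5, authorship 12..3...
After op 3 (delete): buffer="yvkda" (len 5), cursors c1@0 c2@0 c3@2, authorship .....
After op 4 (insert('e')): buffer="eeyvekda" (len 8), cursors c1@2 c2@2 c3@5, authorship 12..3...
After op 5 (insert('e')): buffer="eeeeyveekda" (len 11), cursors c1@4 c2@4 c3@8, authorship 1212..33...
After op 6 (insert('g')): buffer="eeeeggyveegkda" (len 14), cursors c1@6 c2@6 c3@11, authorship 121212..333...
Authorship (.=original, N=cursor N): 1 2 1 2 1 2 . . 3 3 3 . . .
Index 3: author = 2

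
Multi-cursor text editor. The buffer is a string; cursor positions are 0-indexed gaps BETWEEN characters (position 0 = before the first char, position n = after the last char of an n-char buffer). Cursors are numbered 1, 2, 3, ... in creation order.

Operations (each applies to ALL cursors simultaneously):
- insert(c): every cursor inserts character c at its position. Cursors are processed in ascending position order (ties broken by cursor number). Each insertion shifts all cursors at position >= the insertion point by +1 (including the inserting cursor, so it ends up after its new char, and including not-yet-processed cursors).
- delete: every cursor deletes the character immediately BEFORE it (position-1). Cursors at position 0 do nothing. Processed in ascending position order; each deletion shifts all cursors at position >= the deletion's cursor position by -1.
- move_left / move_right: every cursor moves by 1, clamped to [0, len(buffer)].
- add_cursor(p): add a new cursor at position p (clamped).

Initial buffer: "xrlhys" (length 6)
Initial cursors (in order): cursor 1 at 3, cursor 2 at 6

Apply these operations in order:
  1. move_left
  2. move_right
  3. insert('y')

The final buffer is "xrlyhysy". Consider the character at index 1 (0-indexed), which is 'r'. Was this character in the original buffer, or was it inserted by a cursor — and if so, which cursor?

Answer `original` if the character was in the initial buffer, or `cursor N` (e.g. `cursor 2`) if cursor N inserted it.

After op 1 (move_left): buffer="xrlhys" (len 6), cursors c1@2 c2@5, authorship ......
After op 2 (move_right): buffer="xrlhys" (len 6), cursors c1@3 c2@6, authorship ......
After op 3 (insert('y')): buffer="xrlyhysy" (len 8), cursors c1@4 c2@8, authorship ...1...2
Authorship (.=original, N=cursor N): . . . 1 . . . 2
Index 1: author = original

Answer: original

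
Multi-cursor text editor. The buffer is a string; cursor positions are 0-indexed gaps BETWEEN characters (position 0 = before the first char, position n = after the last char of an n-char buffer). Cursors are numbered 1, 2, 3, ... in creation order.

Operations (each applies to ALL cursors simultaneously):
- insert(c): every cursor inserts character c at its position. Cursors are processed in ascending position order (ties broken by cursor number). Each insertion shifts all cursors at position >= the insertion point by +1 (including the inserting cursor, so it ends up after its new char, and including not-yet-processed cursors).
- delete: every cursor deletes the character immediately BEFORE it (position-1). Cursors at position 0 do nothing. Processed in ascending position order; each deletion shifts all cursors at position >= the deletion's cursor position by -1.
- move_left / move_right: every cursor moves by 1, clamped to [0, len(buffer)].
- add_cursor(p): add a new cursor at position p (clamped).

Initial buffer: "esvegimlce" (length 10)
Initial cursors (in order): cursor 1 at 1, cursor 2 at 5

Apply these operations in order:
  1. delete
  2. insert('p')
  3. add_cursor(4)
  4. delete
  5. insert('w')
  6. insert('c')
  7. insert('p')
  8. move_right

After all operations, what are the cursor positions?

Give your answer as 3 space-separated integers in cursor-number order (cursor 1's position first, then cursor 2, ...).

Answer: 4 12 12

Derivation:
After op 1 (delete): buffer="sveimlce" (len 8), cursors c1@0 c2@3, authorship ........
After op 2 (insert('p')): buffer="psvepimlce" (len 10), cursors c1@1 c2@5, authorship 1...2.....
After op 3 (add_cursor(4)): buffer="psvepimlce" (len 10), cursors c1@1 c3@4 c2@5, authorship 1...2.....
After op 4 (delete): buffer="svimlce" (len 7), cursors c1@0 c2@2 c3@2, authorship .......
After op 5 (insert('w')): buffer="wsvwwimlce" (len 10), cursors c1@1 c2@5 c3@5, authorship 1..23.....
After op 6 (insert('c')): buffer="wcsvwwccimlce" (len 13), cursors c1@2 c2@8 c3@8, authorship 11..2323.....
After op 7 (insert('p')): buffer="wcpsvwwccppimlce" (len 16), cursors c1@3 c2@11 c3@11, authorship 111..232323.....
After op 8 (move_right): buffer="wcpsvwwccppimlce" (len 16), cursors c1@4 c2@12 c3@12, authorship 111..232323.....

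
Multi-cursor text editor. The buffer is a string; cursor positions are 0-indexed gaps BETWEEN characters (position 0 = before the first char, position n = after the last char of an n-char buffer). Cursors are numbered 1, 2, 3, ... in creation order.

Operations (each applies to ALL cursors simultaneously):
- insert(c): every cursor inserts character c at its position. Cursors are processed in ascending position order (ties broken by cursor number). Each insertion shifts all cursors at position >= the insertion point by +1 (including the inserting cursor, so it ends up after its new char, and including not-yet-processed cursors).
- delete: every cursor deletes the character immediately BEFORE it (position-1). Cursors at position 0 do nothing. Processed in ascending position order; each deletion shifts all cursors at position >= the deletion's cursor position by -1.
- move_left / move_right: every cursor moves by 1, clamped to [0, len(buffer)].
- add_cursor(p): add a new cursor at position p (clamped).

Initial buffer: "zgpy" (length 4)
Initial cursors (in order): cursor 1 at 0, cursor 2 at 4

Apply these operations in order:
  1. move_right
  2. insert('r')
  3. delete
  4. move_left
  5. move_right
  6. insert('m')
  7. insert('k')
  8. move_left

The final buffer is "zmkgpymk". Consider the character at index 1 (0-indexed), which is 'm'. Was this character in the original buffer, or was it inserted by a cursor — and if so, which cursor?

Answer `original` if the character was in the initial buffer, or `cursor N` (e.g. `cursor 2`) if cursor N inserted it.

After op 1 (move_right): buffer="zgpy" (len 4), cursors c1@1 c2@4, authorship ....
After op 2 (insert('r')): buffer="zrgpyr" (len 6), cursors c1@2 c2@6, authorship .1...2
After op 3 (delete): buffer="zgpy" (len 4), cursors c1@1 c2@4, authorship ....
After op 4 (move_left): buffer="zgpy" (len 4), cursors c1@0 c2@3, authorship ....
After op 5 (move_right): buffer="zgpy" (len 4), cursors c1@1 c2@4, authorship ....
After op 6 (insert('m')): buffer="zmgpym" (len 6), cursors c1@2 c2@6, authorship .1...2
After op 7 (insert('k')): buffer="zmkgpymk" (len 8), cursors c1@3 c2@8, authorship .11...22
After op 8 (move_left): buffer="zmkgpymk" (len 8), cursors c1@2 c2@7, authorship .11...22
Authorship (.=original, N=cursor N): . 1 1 . . . 2 2
Index 1: author = 1

Answer: cursor 1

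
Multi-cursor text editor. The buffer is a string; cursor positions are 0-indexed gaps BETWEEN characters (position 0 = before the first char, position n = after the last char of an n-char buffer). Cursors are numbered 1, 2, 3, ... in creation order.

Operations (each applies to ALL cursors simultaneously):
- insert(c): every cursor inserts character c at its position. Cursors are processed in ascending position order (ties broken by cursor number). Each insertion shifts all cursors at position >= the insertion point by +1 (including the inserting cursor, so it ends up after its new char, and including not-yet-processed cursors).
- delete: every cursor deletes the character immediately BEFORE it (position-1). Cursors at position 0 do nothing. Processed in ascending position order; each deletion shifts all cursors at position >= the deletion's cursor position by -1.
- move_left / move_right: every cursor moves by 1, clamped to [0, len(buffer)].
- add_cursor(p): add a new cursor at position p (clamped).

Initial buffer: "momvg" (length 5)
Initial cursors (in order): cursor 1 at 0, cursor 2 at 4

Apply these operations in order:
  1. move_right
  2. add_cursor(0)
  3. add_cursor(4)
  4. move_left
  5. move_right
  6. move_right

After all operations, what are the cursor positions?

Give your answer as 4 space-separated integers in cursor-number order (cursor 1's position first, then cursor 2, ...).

Answer: 2 5 2 5

Derivation:
After op 1 (move_right): buffer="momvg" (len 5), cursors c1@1 c2@5, authorship .....
After op 2 (add_cursor(0)): buffer="momvg" (len 5), cursors c3@0 c1@1 c2@5, authorship .....
After op 3 (add_cursor(4)): buffer="momvg" (len 5), cursors c3@0 c1@1 c4@4 c2@5, authorship .....
After op 4 (move_left): buffer="momvg" (len 5), cursors c1@0 c3@0 c4@3 c2@4, authorship .....
After op 5 (move_right): buffer="momvg" (len 5), cursors c1@1 c3@1 c4@4 c2@5, authorship .....
After op 6 (move_right): buffer="momvg" (len 5), cursors c1@2 c3@2 c2@5 c4@5, authorship .....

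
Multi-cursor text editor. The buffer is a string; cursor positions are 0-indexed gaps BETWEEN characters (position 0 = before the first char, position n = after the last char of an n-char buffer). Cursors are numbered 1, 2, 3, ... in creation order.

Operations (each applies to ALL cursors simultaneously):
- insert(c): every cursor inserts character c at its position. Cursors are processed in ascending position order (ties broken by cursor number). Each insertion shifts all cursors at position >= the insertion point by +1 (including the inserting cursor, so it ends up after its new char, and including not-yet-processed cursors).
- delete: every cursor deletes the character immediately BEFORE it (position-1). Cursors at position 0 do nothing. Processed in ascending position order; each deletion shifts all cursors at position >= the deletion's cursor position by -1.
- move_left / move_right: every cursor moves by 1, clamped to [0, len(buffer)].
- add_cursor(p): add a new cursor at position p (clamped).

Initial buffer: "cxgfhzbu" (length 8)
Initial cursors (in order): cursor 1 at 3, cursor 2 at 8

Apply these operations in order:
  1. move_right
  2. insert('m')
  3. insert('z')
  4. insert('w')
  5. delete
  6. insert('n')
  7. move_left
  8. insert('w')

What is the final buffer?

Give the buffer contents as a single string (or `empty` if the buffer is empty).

After op 1 (move_right): buffer="cxgfhzbu" (len 8), cursors c1@4 c2@8, authorship ........
After op 2 (insert('m')): buffer="cxgfmhzbum" (len 10), cursors c1@5 c2@10, authorship ....1....2
After op 3 (insert('z')): buffer="cxgfmzhzbumz" (len 12), cursors c1@6 c2@12, authorship ....11....22
After op 4 (insert('w')): buffer="cxgfmzwhzbumzw" (len 14), cursors c1@7 c2@14, authorship ....111....222
After op 5 (delete): buffer="cxgfmzhzbumz" (len 12), cursors c1@6 c2@12, authorship ....11....22
After op 6 (insert('n')): buffer="cxgfmznhzbumzn" (len 14), cursors c1@7 c2@14, authorship ....111....222
After op 7 (move_left): buffer="cxgfmznhzbumzn" (len 14), cursors c1@6 c2@13, authorship ....111....222
After op 8 (insert('w')): buffer="cxgfmzwnhzbumzwn" (len 16), cursors c1@7 c2@15, authorship ....1111....2222

Answer: cxgfmzwnhzbumzwn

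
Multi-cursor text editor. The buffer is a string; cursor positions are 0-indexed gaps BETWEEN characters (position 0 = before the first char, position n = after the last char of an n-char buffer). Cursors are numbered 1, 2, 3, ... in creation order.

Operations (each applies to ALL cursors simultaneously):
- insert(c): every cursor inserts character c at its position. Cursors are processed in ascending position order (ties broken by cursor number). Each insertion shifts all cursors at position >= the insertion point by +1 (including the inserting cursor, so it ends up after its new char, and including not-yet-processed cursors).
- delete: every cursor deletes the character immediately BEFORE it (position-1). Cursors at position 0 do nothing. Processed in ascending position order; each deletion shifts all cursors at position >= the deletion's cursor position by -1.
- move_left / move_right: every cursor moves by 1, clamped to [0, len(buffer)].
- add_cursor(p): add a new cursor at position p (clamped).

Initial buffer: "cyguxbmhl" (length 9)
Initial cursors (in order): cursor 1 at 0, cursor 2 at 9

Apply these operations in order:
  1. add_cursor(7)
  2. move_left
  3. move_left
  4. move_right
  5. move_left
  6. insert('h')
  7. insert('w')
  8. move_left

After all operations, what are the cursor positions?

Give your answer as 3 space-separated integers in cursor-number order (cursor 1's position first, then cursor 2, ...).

Answer: 1 12 8

Derivation:
After op 1 (add_cursor(7)): buffer="cyguxbmhl" (len 9), cursors c1@0 c3@7 c2@9, authorship .........
After op 2 (move_left): buffer="cyguxbmhl" (len 9), cursors c1@0 c3@6 c2@8, authorship .........
After op 3 (move_left): buffer="cyguxbmhl" (len 9), cursors c1@0 c3@5 c2@7, authorship .........
After op 4 (move_right): buffer="cyguxbmhl" (len 9), cursors c1@1 c3@6 c2@8, authorship .........
After op 5 (move_left): buffer="cyguxbmhl" (len 9), cursors c1@0 c3@5 c2@7, authorship .........
After op 6 (insert('h')): buffer="hcyguxhbmhhl" (len 12), cursors c1@1 c3@7 c2@10, authorship 1.....3..2..
After op 7 (insert('w')): buffer="hwcyguxhwbmhwhl" (len 15), cursors c1@2 c3@9 c2@13, authorship 11.....33..22..
After op 8 (move_left): buffer="hwcyguxhwbmhwhl" (len 15), cursors c1@1 c3@8 c2@12, authorship 11.....33..22..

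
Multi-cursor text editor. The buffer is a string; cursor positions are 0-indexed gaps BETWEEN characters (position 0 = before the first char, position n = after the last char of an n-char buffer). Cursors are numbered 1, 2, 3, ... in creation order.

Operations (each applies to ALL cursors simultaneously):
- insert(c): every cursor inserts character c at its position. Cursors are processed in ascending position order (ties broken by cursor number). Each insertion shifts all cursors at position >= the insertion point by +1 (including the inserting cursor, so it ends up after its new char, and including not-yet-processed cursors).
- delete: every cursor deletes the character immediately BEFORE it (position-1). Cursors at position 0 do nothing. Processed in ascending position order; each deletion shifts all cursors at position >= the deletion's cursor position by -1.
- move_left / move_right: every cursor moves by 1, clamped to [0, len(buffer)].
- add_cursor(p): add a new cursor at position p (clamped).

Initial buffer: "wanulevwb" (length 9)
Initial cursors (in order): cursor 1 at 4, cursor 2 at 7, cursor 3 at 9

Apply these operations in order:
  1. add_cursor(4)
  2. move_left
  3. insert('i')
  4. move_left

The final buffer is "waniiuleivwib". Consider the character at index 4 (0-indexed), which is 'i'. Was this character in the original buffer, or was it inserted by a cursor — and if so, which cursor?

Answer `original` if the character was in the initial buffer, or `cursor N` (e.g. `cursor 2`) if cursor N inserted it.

Answer: cursor 4

Derivation:
After op 1 (add_cursor(4)): buffer="wanulevwb" (len 9), cursors c1@4 c4@4 c2@7 c3@9, authorship .........
After op 2 (move_left): buffer="wanulevwb" (len 9), cursors c1@3 c4@3 c2@6 c3@8, authorship .........
After op 3 (insert('i')): buffer="waniiuleivwib" (len 13), cursors c1@5 c4@5 c2@9 c3@12, authorship ...14...2..3.
After op 4 (move_left): buffer="waniiuleivwib" (len 13), cursors c1@4 c4@4 c2@8 c3@11, authorship ...14...2..3.
Authorship (.=original, N=cursor N): . . . 1 4 . . . 2 . . 3 .
Index 4: author = 4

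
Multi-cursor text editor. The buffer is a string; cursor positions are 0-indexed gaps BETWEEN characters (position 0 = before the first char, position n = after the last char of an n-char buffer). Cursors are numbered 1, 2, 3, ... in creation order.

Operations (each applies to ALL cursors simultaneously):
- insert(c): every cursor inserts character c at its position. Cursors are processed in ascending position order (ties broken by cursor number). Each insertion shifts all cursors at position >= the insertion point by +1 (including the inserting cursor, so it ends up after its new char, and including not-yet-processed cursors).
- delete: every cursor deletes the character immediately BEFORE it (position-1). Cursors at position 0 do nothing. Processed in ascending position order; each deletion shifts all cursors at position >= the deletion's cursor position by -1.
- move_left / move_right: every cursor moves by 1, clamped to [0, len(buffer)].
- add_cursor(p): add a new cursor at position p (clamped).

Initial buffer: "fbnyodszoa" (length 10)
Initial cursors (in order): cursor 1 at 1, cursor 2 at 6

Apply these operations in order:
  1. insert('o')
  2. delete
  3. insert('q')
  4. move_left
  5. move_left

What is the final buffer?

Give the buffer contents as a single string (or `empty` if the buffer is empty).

After op 1 (insert('o')): buffer="fobnyodoszoa" (len 12), cursors c1@2 c2@8, authorship .1.....2....
After op 2 (delete): buffer="fbnyodszoa" (len 10), cursors c1@1 c2@6, authorship ..........
After op 3 (insert('q')): buffer="fqbnyodqszoa" (len 12), cursors c1@2 c2@8, authorship .1.....2....
After op 4 (move_left): buffer="fqbnyodqszoa" (len 12), cursors c1@1 c2@7, authorship .1.....2....
After op 5 (move_left): buffer="fqbnyodqszoa" (len 12), cursors c1@0 c2@6, authorship .1.....2....

Answer: fqbnyodqszoa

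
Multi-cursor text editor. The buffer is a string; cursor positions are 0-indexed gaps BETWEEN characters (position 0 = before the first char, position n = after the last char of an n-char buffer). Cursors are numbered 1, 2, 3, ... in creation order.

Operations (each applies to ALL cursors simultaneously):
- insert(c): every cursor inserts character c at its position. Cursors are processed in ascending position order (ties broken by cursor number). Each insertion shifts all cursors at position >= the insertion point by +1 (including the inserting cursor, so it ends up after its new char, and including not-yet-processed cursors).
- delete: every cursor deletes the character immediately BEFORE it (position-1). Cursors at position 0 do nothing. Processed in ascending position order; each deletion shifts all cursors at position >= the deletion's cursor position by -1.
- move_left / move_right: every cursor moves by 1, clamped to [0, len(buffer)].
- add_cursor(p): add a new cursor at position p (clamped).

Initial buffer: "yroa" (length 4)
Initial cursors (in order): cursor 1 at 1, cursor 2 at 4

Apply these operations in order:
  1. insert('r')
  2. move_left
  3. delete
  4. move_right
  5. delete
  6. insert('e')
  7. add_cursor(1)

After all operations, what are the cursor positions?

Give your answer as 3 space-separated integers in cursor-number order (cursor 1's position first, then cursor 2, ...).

After op 1 (insert('r')): buffer="yrroar" (len 6), cursors c1@2 c2@6, authorship .1...2
After op 2 (move_left): buffer="yrroar" (len 6), cursors c1@1 c2@5, authorship .1...2
After op 3 (delete): buffer="rror" (len 4), cursors c1@0 c2@3, authorship 1..2
After op 4 (move_right): buffer="rror" (len 4), cursors c1@1 c2@4, authorship 1..2
After op 5 (delete): buffer="ro" (len 2), cursors c1@0 c2@2, authorship ..
After op 6 (insert('e')): buffer="eroe" (len 4), cursors c1@1 c2@4, authorship 1..2
After op 7 (add_cursor(1)): buffer="eroe" (len 4), cursors c1@1 c3@1 c2@4, authorship 1..2

Answer: 1 4 1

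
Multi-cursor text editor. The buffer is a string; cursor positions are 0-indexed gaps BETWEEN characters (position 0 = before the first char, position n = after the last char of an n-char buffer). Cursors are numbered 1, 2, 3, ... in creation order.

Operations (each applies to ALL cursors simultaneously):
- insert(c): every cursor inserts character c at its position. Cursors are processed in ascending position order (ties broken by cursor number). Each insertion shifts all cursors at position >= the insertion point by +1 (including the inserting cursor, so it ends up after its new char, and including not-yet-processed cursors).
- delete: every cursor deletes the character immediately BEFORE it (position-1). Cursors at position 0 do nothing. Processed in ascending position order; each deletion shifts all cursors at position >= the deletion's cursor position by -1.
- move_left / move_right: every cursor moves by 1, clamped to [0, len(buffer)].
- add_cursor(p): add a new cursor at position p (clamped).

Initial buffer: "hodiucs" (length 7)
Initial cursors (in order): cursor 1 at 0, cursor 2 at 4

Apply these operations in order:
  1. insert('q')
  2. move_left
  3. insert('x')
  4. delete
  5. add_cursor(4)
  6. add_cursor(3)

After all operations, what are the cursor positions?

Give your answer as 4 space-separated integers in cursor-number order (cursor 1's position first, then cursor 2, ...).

After op 1 (insert('q')): buffer="qhodiqucs" (len 9), cursors c1@1 c2@6, authorship 1....2...
After op 2 (move_left): buffer="qhodiqucs" (len 9), cursors c1@0 c2@5, authorship 1....2...
After op 3 (insert('x')): buffer="xqhodixqucs" (len 11), cursors c1@1 c2@7, authorship 11....22...
After op 4 (delete): buffer="qhodiqucs" (len 9), cursors c1@0 c2@5, authorship 1....2...
After op 5 (add_cursor(4)): buffer="qhodiqucs" (len 9), cursors c1@0 c3@4 c2@5, authorship 1....2...
After op 6 (add_cursor(3)): buffer="qhodiqucs" (len 9), cursors c1@0 c4@3 c3@4 c2@5, authorship 1....2...

Answer: 0 5 4 3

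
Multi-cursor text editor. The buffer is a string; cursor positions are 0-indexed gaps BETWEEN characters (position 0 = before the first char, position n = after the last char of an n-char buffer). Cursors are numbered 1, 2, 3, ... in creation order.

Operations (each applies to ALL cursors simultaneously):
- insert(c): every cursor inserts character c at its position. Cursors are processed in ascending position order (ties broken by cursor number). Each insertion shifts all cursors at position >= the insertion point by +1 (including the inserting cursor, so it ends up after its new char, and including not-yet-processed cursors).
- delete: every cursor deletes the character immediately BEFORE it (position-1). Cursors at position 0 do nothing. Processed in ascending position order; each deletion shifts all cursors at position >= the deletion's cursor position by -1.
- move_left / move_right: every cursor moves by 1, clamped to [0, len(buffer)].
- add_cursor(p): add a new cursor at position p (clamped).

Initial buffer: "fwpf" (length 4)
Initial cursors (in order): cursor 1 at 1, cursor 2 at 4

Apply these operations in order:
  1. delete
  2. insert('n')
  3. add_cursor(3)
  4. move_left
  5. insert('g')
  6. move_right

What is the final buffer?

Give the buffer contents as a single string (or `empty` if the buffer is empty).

After op 1 (delete): buffer="wp" (len 2), cursors c1@0 c2@2, authorship ..
After op 2 (insert('n')): buffer="nwpn" (len 4), cursors c1@1 c2@4, authorship 1..2
After op 3 (add_cursor(3)): buffer="nwpn" (len 4), cursors c1@1 c3@3 c2@4, authorship 1..2
After op 4 (move_left): buffer="nwpn" (len 4), cursors c1@0 c3@2 c2@3, authorship 1..2
After op 5 (insert('g')): buffer="gnwgpgn" (len 7), cursors c1@1 c3@4 c2@6, authorship 11.3.22
After op 6 (move_right): buffer="gnwgpgn" (len 7), cursors c1@2 c3@5 c2@7, authorship 11.3.22

Answer: gnwgpgn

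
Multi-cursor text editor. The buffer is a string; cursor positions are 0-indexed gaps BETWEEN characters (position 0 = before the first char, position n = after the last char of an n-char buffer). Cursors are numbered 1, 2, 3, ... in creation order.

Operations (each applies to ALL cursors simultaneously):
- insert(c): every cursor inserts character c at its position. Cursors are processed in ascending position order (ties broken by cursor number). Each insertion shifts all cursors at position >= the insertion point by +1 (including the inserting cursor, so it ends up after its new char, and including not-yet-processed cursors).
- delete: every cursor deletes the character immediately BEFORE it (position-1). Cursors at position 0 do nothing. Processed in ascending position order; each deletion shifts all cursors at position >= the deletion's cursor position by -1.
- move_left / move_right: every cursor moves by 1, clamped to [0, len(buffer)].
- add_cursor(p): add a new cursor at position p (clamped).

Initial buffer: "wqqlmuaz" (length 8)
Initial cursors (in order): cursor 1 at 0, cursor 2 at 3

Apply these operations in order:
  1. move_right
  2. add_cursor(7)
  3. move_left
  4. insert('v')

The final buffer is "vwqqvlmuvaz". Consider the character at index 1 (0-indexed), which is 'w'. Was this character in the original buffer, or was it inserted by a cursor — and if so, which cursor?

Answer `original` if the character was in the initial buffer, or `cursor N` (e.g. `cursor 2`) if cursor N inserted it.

After op 1 (move_right): buffer="wqqlmuaz" (len 8), cursors c1@1 c2@4, authorship ........
After op 2 (add_cursor(7)): buffer="wqqlmuaz" (len 8), cursors c1@1 c2@4 c3@7, authorship ........
After op 3 (move_left): buffer="wqqlmuaz" (len 8), cursors c1@0 c2@3 c3@6, authorship ........
After op 4 (insert('v')): buffer="vwqqvlmuvaz" (len 11), cursors c1@1 c2@5 c3@9, authorship 1...2...3..
Authorship (.=original, N=cursor N): 1 . . . 2 . . . 3 . .
Index 1: author = original

Answer: original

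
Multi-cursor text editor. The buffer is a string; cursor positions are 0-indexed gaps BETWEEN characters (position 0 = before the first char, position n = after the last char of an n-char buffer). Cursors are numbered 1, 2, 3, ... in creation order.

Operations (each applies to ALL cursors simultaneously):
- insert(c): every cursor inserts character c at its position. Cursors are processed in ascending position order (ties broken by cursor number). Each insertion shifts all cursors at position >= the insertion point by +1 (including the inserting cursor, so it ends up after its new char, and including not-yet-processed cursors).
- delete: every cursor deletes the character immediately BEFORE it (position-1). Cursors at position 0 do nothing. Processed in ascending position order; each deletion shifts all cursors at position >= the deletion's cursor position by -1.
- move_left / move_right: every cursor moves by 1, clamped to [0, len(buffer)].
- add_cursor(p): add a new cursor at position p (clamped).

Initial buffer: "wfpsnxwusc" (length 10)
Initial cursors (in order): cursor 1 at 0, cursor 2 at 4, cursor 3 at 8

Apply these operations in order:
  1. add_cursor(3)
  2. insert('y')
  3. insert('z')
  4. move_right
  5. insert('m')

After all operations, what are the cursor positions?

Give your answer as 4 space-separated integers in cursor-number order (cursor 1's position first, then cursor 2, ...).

After op 1 (add_cursor(3)): buffer="wfpsnxwusc" (len 10), cursors c1@0 c4@3 c2@4 c3@8, authorship ..........
After op 2 (insert('y')): buffer="ywfpysynxwuysc" (len 14), cursors c1@1 c4@5 c2@7 c3@12, authorship 1...4.2....3..
After op 3 (insert('z')): buffer="yzwfpyzsyznxwuyzsc" (len 18), cursors c1@2 c4@7 c2@10 c3@16, authorship 11...44.22....33..
After op 4 (move_right): buffer="yzwfpyzsyznxwuyzsc" (len 18), cursors c1@3 c4@8 c2@11 c3@17, authorship 11...44.22....33..
After op 5 (insert('m')): buffer="yzwmfpyzsmyznmxwuyzsmc" (len 22), cursors c1@4 c4@10 c2@14 c3@21, authorship 11.1..44.422.2...33.3.

Answer: 4 14 21 10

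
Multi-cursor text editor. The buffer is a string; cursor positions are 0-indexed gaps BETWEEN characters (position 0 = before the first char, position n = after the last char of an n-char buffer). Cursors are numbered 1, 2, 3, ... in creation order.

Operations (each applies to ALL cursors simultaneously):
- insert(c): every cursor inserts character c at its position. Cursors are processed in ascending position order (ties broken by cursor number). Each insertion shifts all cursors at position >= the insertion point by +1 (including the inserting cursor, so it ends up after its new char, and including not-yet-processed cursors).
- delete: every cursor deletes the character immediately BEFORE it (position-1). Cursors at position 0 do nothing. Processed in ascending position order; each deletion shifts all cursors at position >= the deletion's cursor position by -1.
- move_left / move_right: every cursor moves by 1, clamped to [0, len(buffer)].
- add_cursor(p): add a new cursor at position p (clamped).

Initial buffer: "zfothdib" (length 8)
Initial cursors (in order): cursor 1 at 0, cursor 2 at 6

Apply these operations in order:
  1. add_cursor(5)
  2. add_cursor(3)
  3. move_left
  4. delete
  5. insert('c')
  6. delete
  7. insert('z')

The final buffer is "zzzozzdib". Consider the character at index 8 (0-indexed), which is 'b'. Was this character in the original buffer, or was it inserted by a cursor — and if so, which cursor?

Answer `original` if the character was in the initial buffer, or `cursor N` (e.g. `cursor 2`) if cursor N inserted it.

Answer: original

Derivation:
After op 1 (add_cursor(5)): buffer="zfothdib" (len 8), cursors c1@0 c3@5 c2@6, authorship ........
After op 2 (add_cursor(3)): buffer="zfothdib" (len 8), cursors c1@0 c4@3 c3@5 c2@6, authorship ........
After op 3 (move_left): buffer="zfothdib" (len 8), cursors c1@0 c4@2 c3@4 c2@5, authorship ........
After op 4 (delete): buffer="zodib" (len 5), cursors c1@0 c4@1 c2@2 c3@2, authorship .....
After op 5 (insert('c')): buffer="czcoccdib" (len 9), cursors c1@1 c4@3 c2@6 c3@6, authorship 1.4.23...
After op 6 (delete): buffer="zodib" (len 5), cursors c1@0 c4@1 c2@2 c3@2, authorship .....
After op 7 (insert('z')): buffer="zzzozzdib" (len 9), cursors c1@1 c4@3 c2@6 c3@6, authorship 1.4.23...
Authorship (.=original, N=cursor N): 1 . 4 . 2 3 . . .
Index 8: author = original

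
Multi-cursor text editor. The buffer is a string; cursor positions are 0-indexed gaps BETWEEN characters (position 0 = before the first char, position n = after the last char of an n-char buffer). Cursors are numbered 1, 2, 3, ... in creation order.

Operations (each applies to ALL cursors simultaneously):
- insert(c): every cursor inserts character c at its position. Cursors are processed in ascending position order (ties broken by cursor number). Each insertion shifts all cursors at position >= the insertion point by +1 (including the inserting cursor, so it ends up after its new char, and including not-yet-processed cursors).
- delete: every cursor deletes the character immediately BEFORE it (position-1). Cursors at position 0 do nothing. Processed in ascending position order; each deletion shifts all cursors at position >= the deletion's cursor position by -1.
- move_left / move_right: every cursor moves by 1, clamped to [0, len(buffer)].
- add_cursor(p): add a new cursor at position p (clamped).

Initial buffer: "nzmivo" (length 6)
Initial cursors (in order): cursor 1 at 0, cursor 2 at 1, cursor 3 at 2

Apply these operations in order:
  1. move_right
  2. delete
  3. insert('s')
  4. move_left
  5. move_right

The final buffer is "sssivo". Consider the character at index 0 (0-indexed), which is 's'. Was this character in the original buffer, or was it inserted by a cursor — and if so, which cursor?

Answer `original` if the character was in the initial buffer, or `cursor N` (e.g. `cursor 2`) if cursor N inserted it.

After op 1 (move_right): buffer="nzmivo" (len 6), cursors c1@1 c2@2 c3@3, authorship ......
After op 2 (delete): buffer="ivo" (len 3), cursors c1@0 c2@0 c3@0, authorship ...
After op 3 (insert('s')): buffer="sssivo" (len 6), cursors c1@3 c2@3 c3@3, authorship 123...
After op 4 (move_left): buffer="sssivo" (len 6), cursors c1@2 c2@2 c3@2, authorship 123...
After op 5 (move_right): buffer="sssivo" (len 6), cursors c1@3 c2@3 c3@3, authorship 123...
Authorship (.=original, N=cursor N): 1 2 3 . . .
Index 0: author = 1

Answer: cursor 1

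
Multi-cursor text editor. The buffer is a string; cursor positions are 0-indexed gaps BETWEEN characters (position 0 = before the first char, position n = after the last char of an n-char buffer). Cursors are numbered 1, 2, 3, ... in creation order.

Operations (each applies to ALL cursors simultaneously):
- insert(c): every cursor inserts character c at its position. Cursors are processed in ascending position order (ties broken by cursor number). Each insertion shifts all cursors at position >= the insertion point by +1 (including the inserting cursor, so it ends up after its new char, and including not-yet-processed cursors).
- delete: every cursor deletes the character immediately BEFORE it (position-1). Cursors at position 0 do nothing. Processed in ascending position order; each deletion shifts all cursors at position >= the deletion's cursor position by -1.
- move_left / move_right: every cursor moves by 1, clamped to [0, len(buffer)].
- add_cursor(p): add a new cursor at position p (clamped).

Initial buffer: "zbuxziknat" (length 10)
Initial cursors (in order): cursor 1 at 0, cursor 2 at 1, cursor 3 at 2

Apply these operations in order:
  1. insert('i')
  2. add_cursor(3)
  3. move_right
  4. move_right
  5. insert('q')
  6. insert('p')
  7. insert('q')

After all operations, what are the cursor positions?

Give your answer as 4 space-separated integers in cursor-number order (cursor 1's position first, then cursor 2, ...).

After op 1 (insert('i')): buffer="izibiuxziknat" (len 13), cursors c1@1 c2@3 c3@5, authorship 1.2.3........
After op 2 (add_cursor(3)): buffer="izibiuxziknat" (len 13), cursors c1@1 c2@3 c4@3 c3@5, authorship 1.2.3........
After op 3 (move_right): buffer="izibiuxziknat" (len 13), cursors c1@2 c2@4 c4@4 c3@6, authorship 1.2.3........
After op 4 (move_right): buffer="izibiuxziknat" (len 13), cursors c1@3 c2@5 c4@5 c3@7, authorship 1.2.3........
After op 5 (insert('q')): buffer="iziqbiqquxqziknat" (len 17), cursors c1@4 c2@8 c4@8 c3@11, authorship 1.21.324..3......
After op 6 (insert('p')): buffer="iziqpbiqqppuxqpziknat" (len 21), cursors c1@5 c2@11 c4@11 c3@15, authorship 1.211.32424..33......
After op 7 (insert('q')): buffer="iziqpqbiqqppqquxqpqziknat" (len 25), cursors c1@6 c2@14 c4@14 c3@19, authorship 1.2111.3242424..333......

Answer: 6 14 19 14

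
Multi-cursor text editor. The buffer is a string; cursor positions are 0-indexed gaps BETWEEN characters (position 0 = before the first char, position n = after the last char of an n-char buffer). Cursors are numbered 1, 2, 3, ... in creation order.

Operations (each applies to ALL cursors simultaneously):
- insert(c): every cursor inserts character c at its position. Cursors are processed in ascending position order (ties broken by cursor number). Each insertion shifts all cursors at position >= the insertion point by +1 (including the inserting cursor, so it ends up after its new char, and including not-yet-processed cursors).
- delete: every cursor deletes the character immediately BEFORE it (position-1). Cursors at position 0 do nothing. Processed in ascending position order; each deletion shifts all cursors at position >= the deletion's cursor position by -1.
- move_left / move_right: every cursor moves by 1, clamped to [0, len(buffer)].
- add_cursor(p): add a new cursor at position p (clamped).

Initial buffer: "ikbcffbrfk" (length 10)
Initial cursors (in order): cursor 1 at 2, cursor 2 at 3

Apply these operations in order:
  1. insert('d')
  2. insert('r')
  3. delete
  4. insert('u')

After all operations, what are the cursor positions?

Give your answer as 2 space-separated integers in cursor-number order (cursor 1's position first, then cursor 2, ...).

After op 1 (insert('d')): buffer="ikdbdcffbrfk" (len 12), cursors c1@3 c2@5, authorship ..1.2.......
After op 2 (insert('r')): buffer="ikdrbdrcffbrfk" (len 14), cursors c1@4 c2@7, authorship ..11.22.......
After op 3 (delete): buffer="ikdbdcffbrfk" (len 12), cursors c1@3 c2@5, authorship ..1.2.......
After op 4 (insert('u')): buffer="ikdubducffbrfk" (len 14), cursors c1@4 c2@7, authorship ..11.22.......

Answer: 4 7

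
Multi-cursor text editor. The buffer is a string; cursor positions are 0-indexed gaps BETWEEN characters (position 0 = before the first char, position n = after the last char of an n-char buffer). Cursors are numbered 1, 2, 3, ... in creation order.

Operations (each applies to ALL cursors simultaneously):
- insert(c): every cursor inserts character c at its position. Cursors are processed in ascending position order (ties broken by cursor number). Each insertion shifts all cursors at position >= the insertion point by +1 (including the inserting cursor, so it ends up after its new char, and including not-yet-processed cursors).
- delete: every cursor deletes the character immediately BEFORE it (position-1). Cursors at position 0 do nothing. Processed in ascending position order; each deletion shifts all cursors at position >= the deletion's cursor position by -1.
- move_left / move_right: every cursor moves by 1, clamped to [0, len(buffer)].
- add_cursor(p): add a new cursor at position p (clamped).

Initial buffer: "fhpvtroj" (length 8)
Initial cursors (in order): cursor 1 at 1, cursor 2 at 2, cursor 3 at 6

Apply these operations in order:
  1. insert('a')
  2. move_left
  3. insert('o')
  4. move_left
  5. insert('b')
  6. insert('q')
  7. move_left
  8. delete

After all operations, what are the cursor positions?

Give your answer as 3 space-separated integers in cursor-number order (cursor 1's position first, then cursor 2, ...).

After op 1 (insert('a')): buffer="fahapvtraoj" (len 11), cursors c1@2 c2@4 c3@9, authorship .1.2....3..
After op 2 (move_left): buffer="fahapvtraoj" (len 11), cursors c1@1 c2@3 c3@8, authorship .1.2....3..
After op 3 (insert('o')): buffer="foahoapvtroaoj" (len 14), cursors c1@2 c2@5 c3@11, authorship .11.22....33..
After op 4 (move_left): buffer="foahoapvtroaoj" (len 14), cursors c1@1 c2@4 c3@10, authorship .11.22....33..
After op 5 (insert('b')): buffer="fboahboapvtrboaoj" (len 17), cursors c1@2 c2@6 c3@13, authorship .111.222....333..
After op 6 (insert('q')): buffer="fbqoahbqoapvtrbqoaoj" (len 20), cursors c1@3 c2@8 c3@16, authorship .1111.2222....3333..
After op 7 (move_left): buffer="fbqoahbqoapvtrbqoaoj" (len 20), cursors c1@2 c2@7 c3@15, authorship .1111.2222....3333..
After op 8 (delete): buffer="fqoahqoapvtrqoaoj" (len 17), cursors c1@1 c2@5 c3@12, authorship .111.222....333..

Answer: 1 5 12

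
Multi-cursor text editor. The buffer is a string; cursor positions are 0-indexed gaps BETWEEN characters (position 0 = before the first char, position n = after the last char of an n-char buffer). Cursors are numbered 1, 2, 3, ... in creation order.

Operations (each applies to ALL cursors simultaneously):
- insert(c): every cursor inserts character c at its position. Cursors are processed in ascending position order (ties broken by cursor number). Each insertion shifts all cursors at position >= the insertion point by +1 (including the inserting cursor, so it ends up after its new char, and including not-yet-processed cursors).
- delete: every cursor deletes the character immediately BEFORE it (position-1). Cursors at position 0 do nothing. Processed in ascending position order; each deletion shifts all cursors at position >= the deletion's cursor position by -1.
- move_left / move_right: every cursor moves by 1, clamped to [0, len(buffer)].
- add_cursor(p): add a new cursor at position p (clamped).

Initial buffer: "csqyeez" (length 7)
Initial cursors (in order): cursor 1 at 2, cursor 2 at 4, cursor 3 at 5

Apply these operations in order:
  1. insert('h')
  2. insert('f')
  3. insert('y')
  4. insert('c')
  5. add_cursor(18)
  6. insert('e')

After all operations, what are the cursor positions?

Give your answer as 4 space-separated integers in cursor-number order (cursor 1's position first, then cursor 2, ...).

Answer: 7 14 20 22

Derivation:
After op 1 (insert('h')): buffer="cshqyhehez" (len 10), cursors c1@3 c2@6 c3@8, authorship ..1..2.3..
After op 2 (insert('f')): buffer="cshfqyhfehfez" (len 13), cursors c1@4 c2@8 c3@11, authorship ..11..22.33..
After op 3 (insert('y')): buffer="cshfyqyhfyehfyez" (len 16), cursors c1@5 c2@10 c3@14, authorship ..111..222.333..
After op 4 (insert('c')): buffer="cshfycqyhfycehfycez" (len 19), cursors c1@6 c2@12 c3@17, authorship ..1111..2222.3333..
After op 5 (add_cursor(18)): buffer="cshfycqyhfycehfycez" (len 19), cursors c1@6 c2@12 c3@17 c4@18, authorship ..1111..2222.3333..
After op 6 (insert('e')): buffer="cshfyceqyhfyceehfyceeez" (len 23), cursors c1@7 c2@14 c3@20 c4@22, authorship ..11111..22222.33333.4.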